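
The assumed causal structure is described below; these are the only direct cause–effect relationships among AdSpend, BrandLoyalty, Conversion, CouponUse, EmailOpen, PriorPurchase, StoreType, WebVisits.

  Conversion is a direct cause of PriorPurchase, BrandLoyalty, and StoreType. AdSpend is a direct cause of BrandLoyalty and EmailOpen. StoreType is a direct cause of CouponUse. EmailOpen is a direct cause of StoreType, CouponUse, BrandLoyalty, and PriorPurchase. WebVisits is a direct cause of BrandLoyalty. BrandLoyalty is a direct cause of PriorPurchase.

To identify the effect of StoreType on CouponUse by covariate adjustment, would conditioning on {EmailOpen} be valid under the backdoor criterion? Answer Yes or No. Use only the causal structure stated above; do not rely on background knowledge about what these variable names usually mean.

Yes

Backdoor paths from StoreType to CouponUse (paths whose first edge points into StoreType):
  P1: StoreType <- Conversion -> BrandLoyalty <- AdSpend -> EmailOpen -> CouponUse
  P2: StoreType <- Conversion -> BrandLoyalty <- EmailOpen -> CouponUse
  P3: StoreType <- Conversion -> BrandLoyalty -> PriorPurchase <- EmailOpen -> CouponUse
  P4: StoreType <- Conversion -> PriorPurchase <- EmailOpen -> CouponUse
  P5: StoreType <- Conversion -> PriorPurchase <- BrandLoyalty <- AdSpend -> EmailOpen -> CouponUse
  P6: StoreType <- Conversion -> PriorPurchase <- BrandLoyalty <- EmailOpen -> CouponUse
  P7: StoreType <- EmailOpen -> CouponUse
Condition 1 (no descendant of StoreType in the set): holds — descendants of StoreType are {CouponUse}; none are in {EmailOpen}.
Condition 2 (every backdoor path blocked by {EmailOpen}):
  P1: blocked at collider BrandLoyalty (neither it nor any descendant is in the conditioning set).
  P2: blocked at collider BrandLoyalty (neither it nor any descendant is in the conditioning set).
  P3: blocked at collider PriorPurchase (neither it nor any descendant is in the conditioning set).
  P4: blocked at collider PriorPurchase (neither it nor any descendant is in the conditioning set).
  P5: blocked at collider PriorPurchase (neither it nor any descendant is in the conditioning set).
  P6: blocked at collider PriorPurchase (neither it nor any descendant is in the conditioning set).
  P7: blocked at fork node EmailOpen ∈ conditioning set.
{EmailOpen} satisfies the backdoor criterion.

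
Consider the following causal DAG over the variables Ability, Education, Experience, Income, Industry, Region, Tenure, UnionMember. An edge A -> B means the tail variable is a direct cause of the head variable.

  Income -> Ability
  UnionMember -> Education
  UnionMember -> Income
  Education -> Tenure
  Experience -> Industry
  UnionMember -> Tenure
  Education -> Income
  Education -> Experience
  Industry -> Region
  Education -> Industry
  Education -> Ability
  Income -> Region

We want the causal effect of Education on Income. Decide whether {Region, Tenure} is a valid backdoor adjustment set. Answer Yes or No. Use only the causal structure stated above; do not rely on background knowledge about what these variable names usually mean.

Backdoor paths from Education to Income (paths whose first edge points into Education):
  P1: Education <- UnionMember -> Income
Condition 1 (no descendant of Education in the set): FAILS — Region and Tenure are descendants of Education.
Condition 2 (every backdoor path blocked by {Region, Tenure}):
  P1: open — no interior node is in the conditioning set.
{Region, Tenure} does not satisfy the backdoor criterion.

No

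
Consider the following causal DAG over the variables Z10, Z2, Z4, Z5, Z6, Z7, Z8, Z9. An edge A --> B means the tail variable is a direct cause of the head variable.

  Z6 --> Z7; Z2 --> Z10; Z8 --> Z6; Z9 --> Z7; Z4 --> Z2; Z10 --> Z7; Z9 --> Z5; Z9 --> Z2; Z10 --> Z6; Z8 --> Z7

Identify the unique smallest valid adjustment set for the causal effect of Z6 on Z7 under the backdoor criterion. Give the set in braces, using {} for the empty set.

Variables eligible for adjustment (non-descendants of Z6, excluding Z6 and Z7): {Z10, Z2, Z4, Z5, Z8, Z9}.
Backdoor paths from Z6 to Z7:
  P1: Z6 <- Z10 <- Z2 <- Z9 -> Z7
  P2: Z6 <- Z10 -> Z7
  P3: Z6 <- Z8 -> Z7
The empty set is not sufficient: P1 (Z6 <- Z10 <- Z2 <- Z9 -> Z7) has no collider blocking it and no conditioned non-collider, so it is open.
Try {Z10, Z8}:
  P1: blocked at chain node Z10 ∈ conditioning set.
  P2: blocked at fork node Z10 ∈ conditioning set.
  P3: blocked at fork node Z8 ∈ conditioning set.
{Z10, Z8} contains no descendant of Z6 and blocks every backdoor path.
Every element of {Z10, Z8} is needed (dropping Z10 leaves P1 open; dropping Z8 leaves P3 open), so no proper subset is valid.
Among all size-2 subsets of the eligible variables, only {Z10, Z8} blocks every backdoor path, so it is the unique smallest valid adjustment set.

{Z10, Z8}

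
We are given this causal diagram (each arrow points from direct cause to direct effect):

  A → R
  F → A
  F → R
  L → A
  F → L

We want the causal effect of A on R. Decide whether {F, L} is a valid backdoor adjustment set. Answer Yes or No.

Yes

Backdoor paths from A to R (paths whose first edge points into A):
  P1: A <- F -> R
  P2: A <- L <- F -> R
Condition 1 (no descendant of A in the set): holds — descendants of A are {R}; none are in {F, L}.
Condition 2 (every backdoor path blocked by {F, L}):
  P1: blocked at fork node F ∈ conditioning set.
  P2: blocked at chain node L ∈ conditioning set.
{F, L} satisfies the backdoor criterion.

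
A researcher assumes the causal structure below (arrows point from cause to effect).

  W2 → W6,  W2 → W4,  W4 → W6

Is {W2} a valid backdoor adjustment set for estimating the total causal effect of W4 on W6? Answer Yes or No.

Backdoor paths from W4 to W6 (paths whose first edge points into W4):
  P1: W4 <- W2 -> W6
Condition 1 (no descendant of W4 in the set): holds — descendants of W4 are {W6}; none are in {W2}.
Condition 2 (every backdoor path blocked by {W2}):
  P1: blocked at fork node W2 ∈ conditioning set.
{W2} satisfies the backdoor criterion.

Yes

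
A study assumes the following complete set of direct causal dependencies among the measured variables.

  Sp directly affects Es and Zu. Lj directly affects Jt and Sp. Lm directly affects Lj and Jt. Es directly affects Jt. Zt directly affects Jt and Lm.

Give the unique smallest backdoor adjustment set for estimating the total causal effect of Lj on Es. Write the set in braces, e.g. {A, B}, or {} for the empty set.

Variables eligible for adjustment (non-descendants of Lj, excluding Lj and Es): {Lm, Zt}.
Backdoor paths from Lj to Es:
  P1: Lj <- Lm <- Zt -> Jt <- Es
  P2: Lj <- Lm -> Jt <- Es
Each backdoor path contains an unconditioned collider, so every path is already blocked with the empty conditioning set:
  P1: blocked at collider Jt (neither it nor any descendant is in the conditioning set).
  P2: blocked at collider Jt (neither it nor any descendant is in the conditioning set).
The empty set is therefore the unique smallest valid set.

{}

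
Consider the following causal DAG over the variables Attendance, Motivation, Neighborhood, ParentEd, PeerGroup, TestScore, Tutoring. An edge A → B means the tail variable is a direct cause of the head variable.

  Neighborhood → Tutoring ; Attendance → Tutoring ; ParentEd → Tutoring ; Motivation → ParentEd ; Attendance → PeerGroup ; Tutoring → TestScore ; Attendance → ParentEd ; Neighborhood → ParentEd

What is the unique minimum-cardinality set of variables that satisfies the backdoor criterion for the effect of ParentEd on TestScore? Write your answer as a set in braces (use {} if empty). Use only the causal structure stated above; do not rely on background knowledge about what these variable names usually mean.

{Attendance, Neighborhood}

Variables eligible for adjustment (non-descendants of ParentEd, excluding ParentEd and TestScore): {Attendance, Motivation, Neighborhood, PeerGroup}.
Backdoor paths from ParentEd to TestScore:
  P1: ParentEd <- Attendance -> Tutoring -> TestScore
  P2: ParentEd <- Neighborhood -> Tutoring -> TestScore
The empty set is not sufficient: P1 (ParentEd <- Attendance -> Tutoring -> TestScore) has no collider blocking it and no conditioned non-collider, so it is open.
Try {Attendance, Neighborhood}:
  P1: blocked at fork node Attendance ∈ conditioning set.
  P2: blocked at fork node Neighborhood ∈ conditioning set.
{Attendance, Neighborhood} contains no descendant of ParentEd and blocks every backdoor path.
Every element of {Attendance, Neighborhood} is needed (dropping Attendance leaves P1 open; dropping Neighborhood leaves P2 open), so no proper subset is valid.
Among all size-2 subsets of the eligible variables, only {Attendance, Neighborhood} blocks every backdoor path, so it is the unique smallest valid adjustment set.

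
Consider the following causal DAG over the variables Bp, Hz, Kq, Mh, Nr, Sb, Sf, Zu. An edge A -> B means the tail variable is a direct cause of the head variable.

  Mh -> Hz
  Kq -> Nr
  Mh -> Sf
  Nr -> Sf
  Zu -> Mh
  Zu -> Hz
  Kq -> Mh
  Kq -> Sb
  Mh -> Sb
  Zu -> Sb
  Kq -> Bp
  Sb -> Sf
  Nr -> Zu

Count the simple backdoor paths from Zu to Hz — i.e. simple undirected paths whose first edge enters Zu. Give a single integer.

A backdoor path from Zu to Hz is any simple undirected path whose first edge points into Zu (i.e. leaves Zu via a parent).
Parents of Zu: {Nr}.
Enumerating:
  P1: Zu <- Nr <- Kq -> Mh -> Hz
  P2: Zu <- Nr <- Kq -> Sb <- Mh -> Hz
  P3: Zu <- Nr <- Kq -> Sb -> Sf <- Mh -> Hz
  P4: Zu <- Nr -> Sf <- Mh -> Hz
  P5: Zu <- Nr -> Sf <- Sb <- Kq -> Mh -> Hz
  P6: Zu <- Nr -> Sf <- Sb <- Mh -> Hz
That exhausts the simple backdoor paths. Count: 6.

6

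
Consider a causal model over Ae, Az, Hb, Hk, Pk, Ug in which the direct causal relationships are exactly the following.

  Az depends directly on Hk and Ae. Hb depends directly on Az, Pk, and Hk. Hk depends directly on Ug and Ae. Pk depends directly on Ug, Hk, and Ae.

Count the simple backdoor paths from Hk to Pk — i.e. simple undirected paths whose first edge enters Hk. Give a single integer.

3

A backdoor path from Hk to Pk is any simple undirected path whose first edge points into Hk (i.e. leaves Hk via a parent).
Parents of Hk: {Ae, Ug}.
Enumerating:
  P1: Hk <- Ae -> Az -> Hb <- Pk
  P2: Hk <- Ae -> Pk
  P3: Hk <- Ug -> Pk
That exhausts the simple backdoor paths. Count: 3.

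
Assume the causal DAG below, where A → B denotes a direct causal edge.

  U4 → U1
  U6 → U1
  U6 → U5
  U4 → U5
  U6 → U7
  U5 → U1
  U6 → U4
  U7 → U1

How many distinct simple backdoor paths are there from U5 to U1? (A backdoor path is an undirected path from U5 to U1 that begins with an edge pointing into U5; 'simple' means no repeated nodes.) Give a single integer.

6

A backdoor path from U5 to U1 is any simple undirected path whose first edge points into U5 (i.e. leaves U5 via a parent).
Parents of U5: {U4, U6}.
Enumerating:
  P1: U5 <- U6 -> U7 -> U1
  P2: U5 <- U6 -> U4 -> U1
  P3: U5 <- U6 -> U1
  P4: U5 <- U4 <- U6 -> U7 -> U1
  P5: U5 <- U4 <- U6 -> U1
  P6: U5 <- U4 -> U1
That exhausts the simple backdoor paths. Count: 6.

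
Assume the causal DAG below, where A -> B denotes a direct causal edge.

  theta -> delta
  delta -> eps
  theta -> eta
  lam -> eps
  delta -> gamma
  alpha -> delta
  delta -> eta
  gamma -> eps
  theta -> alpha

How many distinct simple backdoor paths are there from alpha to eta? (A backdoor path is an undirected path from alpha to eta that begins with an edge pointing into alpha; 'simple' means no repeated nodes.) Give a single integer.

A backdoor path from alpha to eta is any simple undirected path whose first edge points into alpha (i.e. leaves alpha via a parent).
Parents of alpha: {theta}.
Enumerating:
  P1: alpha <- theta -> delta -> eta
  P2: alpha <- theta -> eta
That exhausts the simple backdoor paths. Count: 2.

2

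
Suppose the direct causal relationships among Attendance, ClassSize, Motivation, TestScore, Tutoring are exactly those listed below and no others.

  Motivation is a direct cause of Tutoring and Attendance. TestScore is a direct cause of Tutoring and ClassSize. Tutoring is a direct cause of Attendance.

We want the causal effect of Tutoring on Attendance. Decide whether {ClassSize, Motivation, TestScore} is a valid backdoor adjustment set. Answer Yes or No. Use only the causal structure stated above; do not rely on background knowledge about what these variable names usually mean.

Yes

Backdoor paths from Tutoring to Attendance (paths whose first edge points into Tutoring):
  P1: Tutoring <- Motivation -> Attendance
Condition 1 (no descendant of Tutoring in the set): holds — descendants of Tutoring are {Attendance}; none are in {ClassSize, Motivation, TestScore}.
Condition 2 (every backdoor path blocked by {ClassSize, Motivation, TestScore}):
  P1: blocked at fork node Motivation ∈ conditioning set.
{ClassSize, Motivation, TestScore} satisfies the backdoor criterion.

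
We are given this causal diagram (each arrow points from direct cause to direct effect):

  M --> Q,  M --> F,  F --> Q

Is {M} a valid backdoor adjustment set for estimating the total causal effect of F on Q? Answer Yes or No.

Yes

Backdoor paths from F to Q (paths whose first edge points into F):
  P1: F <- M -> Q
Condition 1 (no descendant of F in the set): holds — descendants of F are {Q}; none are in {M}.
Condition 2 (every backdoor path blocked by {M}):
  P1: blocked at fork node M ∈ conditioning set.
{M} satisfies the backdoor criterion.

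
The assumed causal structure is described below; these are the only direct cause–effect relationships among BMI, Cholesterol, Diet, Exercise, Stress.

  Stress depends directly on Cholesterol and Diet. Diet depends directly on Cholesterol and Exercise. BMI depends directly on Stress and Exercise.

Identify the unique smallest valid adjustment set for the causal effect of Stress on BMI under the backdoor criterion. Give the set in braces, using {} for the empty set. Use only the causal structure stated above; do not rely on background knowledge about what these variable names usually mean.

Variables eligible for adjustment (non-descendants of Stress, excluding Stress and BMI): {Cholesterol, Diet, Exercise}.
Backdoor paths from Stress to BMI:
  P1: Stress <- Cholesterol -> Diet <- Exercise -> BMI
  P2: Stress <- Diet <- Exercise -> BMI
The empty set is not sufficient: P2 (Stress <- Diet <- Exercise -> BMI) has no collider blocking it and no conditioned non-collider, so it is open.
Try {Exercise}:
  P1: blocked at collider Diet (neither it nor any descendant is in the conditioning set).
  P2: blocked at fork node Exercise ∈ conditioning set.
{Exercise} contains no descendant of Stress and blocks every backdoor path.
No other singleton works — e.g. {Cholesterol} leaves P2 open — so {Exercise} is the unique smallest valid adjustment set.

{Exercise}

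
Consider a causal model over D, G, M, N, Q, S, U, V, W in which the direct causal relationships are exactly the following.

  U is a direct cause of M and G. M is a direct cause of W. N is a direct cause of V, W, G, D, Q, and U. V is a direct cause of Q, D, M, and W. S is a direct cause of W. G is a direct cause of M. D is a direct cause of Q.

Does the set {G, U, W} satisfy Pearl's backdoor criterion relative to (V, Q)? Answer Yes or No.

Backdoor paths from V to Q (paths whose first edge points into V):
  P1: V <- N -> D -> Q
  P2: V <- N -> Q
Condition 1 (no descendant of V in the set): FAILS — W is a descendant of V.
Condition 2 (every backdoor path blocked by {G, U, W}):
  P1: open — no interior node is in the conditioning set.
  P2: open — no interior node is in the conditioning set.
{G, U, W} does not satisfy the backdoor criterion.

No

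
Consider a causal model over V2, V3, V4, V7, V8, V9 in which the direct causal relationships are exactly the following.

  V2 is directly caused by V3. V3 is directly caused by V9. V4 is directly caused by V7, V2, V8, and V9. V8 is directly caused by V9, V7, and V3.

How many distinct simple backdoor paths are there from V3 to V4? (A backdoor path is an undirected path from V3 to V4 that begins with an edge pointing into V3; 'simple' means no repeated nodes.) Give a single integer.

3

A backdoor path from V3 to V4 is any simple undirected path whose first edge points into V3 (i.e. leaves V3 via a parent).
Parents of V3: {V9}.
Enumerating:
  P1: V3 <- V9 -> V8 <- V7 -> V4
  P2: V3 <- V9 -> V8 -> V4
  P3: V3 <- V9 -> V4
That exhausts the simple backdoor paths. Count: 3.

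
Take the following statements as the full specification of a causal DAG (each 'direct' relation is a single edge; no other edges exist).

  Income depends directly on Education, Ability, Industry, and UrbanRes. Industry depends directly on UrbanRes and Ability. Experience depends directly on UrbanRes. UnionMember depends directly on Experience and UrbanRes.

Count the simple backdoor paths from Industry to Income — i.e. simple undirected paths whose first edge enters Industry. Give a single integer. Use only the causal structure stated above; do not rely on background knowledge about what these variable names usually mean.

2

A backdoor path from Industry to Income is any simple undirected path whose first edge points into Industry (i.e. leaves Industry via a parent).
Parents of Industry: {Ability, UrbanRes}.
Enumerating:
  P1: Industry <- UrbanRes -> Income
  P2: Industry <- Ability -> Income
That exhausts the simple backdoor paths. Count: 2.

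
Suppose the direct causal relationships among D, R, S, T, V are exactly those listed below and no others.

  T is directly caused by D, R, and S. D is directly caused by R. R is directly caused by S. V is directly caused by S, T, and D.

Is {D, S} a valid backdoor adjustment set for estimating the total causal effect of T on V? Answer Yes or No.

Yes

Backdoor paths from T to V (paths whose first edge points into T):
  P1: T <- S -> R -> D -> V
  P2: T <- S -> V
  P3: T <- R <- S -> V
  P4: T <- R -> D -> V
  P5: T <- D <- R <- S -> V
  P6: T <- D -> V
Condition 1 (no descendant of T in the set): holds — descendants of T are {V}; none are in {D, S}.
Condition 2 (every backdoor path blocked by {D, S}):
  P1: blocked at fork node S ∈ conditioning set.
  P2: blocked at fork node S ∈ conditioning set.
  P3: blocked at fork node S ∈ conditioning set.
  P4: blocked at chain node D ∈ conditioning set.
  P5: blocked at chain node D ∈ conditioning set.
  P6: blocked at fork node D ∈ conditioning set.
{D, S} satisfies the backdoor criterion.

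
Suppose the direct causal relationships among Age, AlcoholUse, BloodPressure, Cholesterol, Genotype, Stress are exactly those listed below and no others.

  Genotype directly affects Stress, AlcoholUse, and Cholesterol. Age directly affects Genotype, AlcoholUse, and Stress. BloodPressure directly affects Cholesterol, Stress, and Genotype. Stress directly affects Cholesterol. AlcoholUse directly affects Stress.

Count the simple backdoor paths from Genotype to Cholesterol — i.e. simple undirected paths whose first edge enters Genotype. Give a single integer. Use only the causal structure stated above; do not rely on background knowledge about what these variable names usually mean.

A backdoor path from Genotype to Cholesterol is any simple undirected path whose first edge points into Genotype (i.e. leaves Genotype via a parent).
Parents of Genotype: {Age, BloodPressure}.
Enumerating:
  P1: Genotype <- Age -> AlcoholUse -> Stress <- BloodPressure -> Cholesterol
  P2: Genotype <- Age -> AlcoholUse -> Stress -> Cholesterol
  P3: Genotype <- Age -> Stress <- BloodPressure -> Cholesterol
  P4: Genotype <- Age -> Stress -> Cholesterol
  P5: Genotype <- BloodPressure -> Stress -> Cholesterol
  P6: Genotype <- BloodPressure -> Cholesterol
That exhausts the simple backdoor paths. Count: 6.

6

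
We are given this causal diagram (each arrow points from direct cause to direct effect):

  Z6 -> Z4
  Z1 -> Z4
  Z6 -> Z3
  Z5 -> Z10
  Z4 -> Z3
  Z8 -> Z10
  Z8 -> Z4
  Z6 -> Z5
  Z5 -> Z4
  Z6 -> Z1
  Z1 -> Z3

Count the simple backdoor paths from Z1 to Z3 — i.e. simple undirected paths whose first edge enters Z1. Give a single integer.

A backdoor path from Z1 to Z3 is any simple undirected path whose first edge points into Z1 (i.e. leaves Z1 via a parent).
Parents of Z1: {Z6}.
Enumerating:
  P1: Z1 <- Z6 -> Z5 -> Z4 -> Z3
  P2: Z1 <- Z6 -> Z5 -> Z10 <- Z8 -> Z4 -> Z3
  P3: Z1 <- Z6 -> Z4 -> Z3
  P4: Z1 <- Z6 -> Z3
That exhausts the simple backdoor paths. Count: 4.

4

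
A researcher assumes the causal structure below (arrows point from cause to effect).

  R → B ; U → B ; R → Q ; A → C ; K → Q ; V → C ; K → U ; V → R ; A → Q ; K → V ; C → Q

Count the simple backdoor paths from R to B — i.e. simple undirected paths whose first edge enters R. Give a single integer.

3

A backdoor path from R to B is any simple undirected path whose first edge points into R (i.e. leaves R via a parent).
Parents of R: {V}.
Enumerating:
  P1: R <- V <- K -> U -> B
  P2: R <- V -> C <- A -> Q <- K -> U -> B
  P3: R <- V -> C -> Q <- K -> U -> B
That exhausts the simple backdoor paths. Count: 3.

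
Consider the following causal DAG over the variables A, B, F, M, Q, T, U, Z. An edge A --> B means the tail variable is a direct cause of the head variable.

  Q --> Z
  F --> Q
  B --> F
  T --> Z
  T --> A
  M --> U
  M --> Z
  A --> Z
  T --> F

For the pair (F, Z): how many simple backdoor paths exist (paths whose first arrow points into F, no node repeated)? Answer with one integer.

A backdoor path from F to Z is any simple undirected path whose first edge points into F (i.e. leaves F via a parent).
Parents of F: {B, T}.
Enumerating:
  P1: F <- T -> A -> Z
  P2: F <- T -> Z
That exhausts the simple backdoor paths. Count: 2.

2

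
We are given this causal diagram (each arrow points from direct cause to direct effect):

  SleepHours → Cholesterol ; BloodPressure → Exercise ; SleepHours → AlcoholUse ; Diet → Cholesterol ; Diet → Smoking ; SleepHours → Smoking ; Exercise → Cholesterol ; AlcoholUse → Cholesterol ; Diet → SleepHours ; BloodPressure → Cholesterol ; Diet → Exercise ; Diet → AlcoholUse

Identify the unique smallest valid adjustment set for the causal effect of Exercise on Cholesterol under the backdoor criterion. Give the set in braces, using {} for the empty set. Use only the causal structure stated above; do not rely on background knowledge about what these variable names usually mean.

{BloodPressure, Diet}

Variables eligible for adjustment (non-descendants of Exercise, excluding Exercise and Cholesterol): {AlcoholUse, BloodPressure, Diet, SleepHours, Smoking}.
Backdoor paths from Exercise to Cholesterol:
  P1: Exercise <- Diet -> SleepHours -> AlcoholUse -> Cholesterol
  P2: Exercise <- Diet -> SleepHours -> Cholesterol
  P3: Exercise <- Diet -> AlcoholUse <- SleepHours -> Cholesterol
  P4: Exercise <- Diet -> AlcoholUse -> Cholesterol
  P5: Exercise <- Diet -> Cholesterol
  P6: Exercise <- Diet -> Smoking <- SleepHours -> AlcoholUse -> Cholesterol
  P7: Exercise <- Diet -> Smoking <- SleepHours -> Cholesterol
  P8: Exercise <- BloodPressure -> Cholesterol
The empty set is not sufficient: P1 (Exercise <- Diet -> SleepHours -> AlcoholUse -> Cholesterol) has no collider blocking it and no conditioned non-collider, so it is open.
Try {BloodPressure, Diet}:
  P1: blocked at fork node Diet ∈ conditioning set.
  P2: blocked at fork node Diet ∈ conditioning set.
  P3: blocked at fork node Diet ∈ conditioning set.
  P4: blocked at fork node Diet ∈ conditioning set.
  P5: blocked at fork node Diet ∈ conditioning set.
  P6: blocked at fork node Diet ∈ conditioning set.
  P7: blocked at fork node Diet ∈ conditioning set.
  P8: blocked at fork node BloodPressure ∈ conditioning set.
{BloodPressure, Diet} contains no descendant of Exercise and blocks every backdoor path.
Every element of {BloodPressure, Diet} is needed (dropping BloodPressure leaves P8 open; dropping Diet leaves P1 open), so no proper subset is valid.
Among all size-2 subsets of the eligible variables, only {BloodPressure, Diet} blocks every backdoor path, so it is the unique smallest valid adjustment set.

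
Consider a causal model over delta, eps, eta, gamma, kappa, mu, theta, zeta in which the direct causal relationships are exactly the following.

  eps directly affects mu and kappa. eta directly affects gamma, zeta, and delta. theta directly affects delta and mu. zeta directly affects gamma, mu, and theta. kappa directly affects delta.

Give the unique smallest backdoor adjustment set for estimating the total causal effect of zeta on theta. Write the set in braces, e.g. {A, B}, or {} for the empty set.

Variables eligible for adjustment (non-descendants of zeta, excluding zeta and theta): {eps, eta, kappa}.
Backdoor paths from zeta to theta:
  P1: zeta <- eta -> delta <- theta
  P2: zeta <- eta -> delta <- kappa <- eps -> mu <- theta
Each backdoor path contains an unconditioned collider, so every path is already blocked with the empty conditioning set:
  P1: blocked at collider delta (neither it nor any descendant is in the conditioning set).
  P2: blocked at collider delta (neither it nor any descendant is in the conditioning set).
The empty set is therefore the unique smallest valid set.

{}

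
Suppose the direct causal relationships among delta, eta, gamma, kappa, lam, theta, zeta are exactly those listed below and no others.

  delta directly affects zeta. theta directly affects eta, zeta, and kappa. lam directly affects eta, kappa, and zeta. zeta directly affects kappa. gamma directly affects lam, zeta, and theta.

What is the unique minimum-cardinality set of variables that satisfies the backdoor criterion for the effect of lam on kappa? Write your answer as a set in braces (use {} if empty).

Variables eligible for adjustment (non-descendants of lam, excluding lam and kappa): {delta, gamma, theta}.
Backdoor paths from lam to kappa:
  P1: lam <- gamma -> theta -> zeta -> kappa
  P2: lam <- gamma -> theta -> kappa
  P3: lam <- gamma -> zeta <- theta -> kappa
  P4: lam <- gamma -> zeta -> kappa
The empty set is not sufficient: P1 (lam <- gamma -> theta -> zeta -> kappa) has no collider blocking it and no conditioned non-collider, so it is open.
Try {gamma}:
  P1: blocked at fork node gamma ∈ conditioning set.
  P2: blocked at fork node gamma ∈ conditioning set.
  P3: blocked at fork node gamma ∈ conditioning set.
  P4: blocked at fork node gamma ∈ conditioning set.
{gamma} contains no descendant of lam and blocks every backdoor path.
No other singleton works — e.g. {delta} leaves P1 open — so {gamma} is the unique smallest valid adjustment set.

{gamma}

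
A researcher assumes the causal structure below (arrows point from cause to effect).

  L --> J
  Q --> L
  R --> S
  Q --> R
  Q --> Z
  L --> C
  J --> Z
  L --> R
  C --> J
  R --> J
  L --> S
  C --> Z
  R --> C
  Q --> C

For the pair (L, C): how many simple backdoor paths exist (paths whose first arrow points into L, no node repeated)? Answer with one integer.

A backdoor path from L to C is any simple undirected path whose first edge points into L (i.e. leaves L via a parent).
Parents of L: {Q}.
Enumerating:
  P1: L <- Q -> R -> C
  P2: L <- Q -> R -> J <- C
  P3: L <- Q -> R -> J -> Z <- C
  P4: L <- Q -> C
  P5: L <- Q -> Z <- C
  P6: L <- Q -> Z <- J <- R -> C
  P7: L <- Q -> Z <- J <- C
That exhausts the simple backdoor paths. Count: 7.

7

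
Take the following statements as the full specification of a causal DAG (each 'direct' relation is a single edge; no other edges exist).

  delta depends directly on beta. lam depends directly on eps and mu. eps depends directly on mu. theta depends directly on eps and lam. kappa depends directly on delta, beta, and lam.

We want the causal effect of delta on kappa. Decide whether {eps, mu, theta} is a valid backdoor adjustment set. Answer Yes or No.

Backdoor paths from delta to kappa (paths whose first edge points into delta):
  P1: delta <- beta -> kappa
Condition 1 (no descendant of delta in the set): holds — descendants of delta are {kappa}; none are in {eps, mu, theta}.
Condition 2 (every backdoor path blocked by {eps, mu, theta}):
  P1: open — no interior node is in the conditioning set.
{eps, mu, theta} does not satisfy the backdoor criterion.

No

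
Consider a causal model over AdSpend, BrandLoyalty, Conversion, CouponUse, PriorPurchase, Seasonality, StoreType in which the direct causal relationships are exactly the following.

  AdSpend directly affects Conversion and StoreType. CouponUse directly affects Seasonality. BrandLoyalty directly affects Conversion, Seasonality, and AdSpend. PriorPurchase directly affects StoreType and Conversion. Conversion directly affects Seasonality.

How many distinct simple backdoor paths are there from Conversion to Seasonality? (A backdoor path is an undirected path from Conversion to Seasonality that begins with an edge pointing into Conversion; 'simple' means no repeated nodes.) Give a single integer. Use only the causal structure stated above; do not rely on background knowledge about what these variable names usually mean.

3

A backdoor path from Conversion to Seasonality is any simple undirected path whose first edge points into Conversion (i.e. leaves Conversion via a parent).
Parents of Conversion: {AdSpend, BrandLoyalty, PriorPurchase}.
Enumerating:
  P1: Conversion <- BrandLoyalty -> Seasonality
  P2: Conversion <- AdSpend <- BrandLoyalty -> Seasonality
  P3: Conversion <- PriorPurchase -> StoreType <- AdSpend <- BrandLoyalty -> Seasonality
That exhausts the simple backdoor paths. Count: 3.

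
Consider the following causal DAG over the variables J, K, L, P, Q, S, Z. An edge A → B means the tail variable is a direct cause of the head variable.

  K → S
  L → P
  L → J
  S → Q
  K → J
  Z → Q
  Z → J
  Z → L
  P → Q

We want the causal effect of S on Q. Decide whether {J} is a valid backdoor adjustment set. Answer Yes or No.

Backdoor paths from S to Q (paths whose first edge points into S):
  P1: S <- K -> J <- Z -> L -> P -> Q
  P2: S <- K -> J <- Z -> Q
  P3: S <- K -> J <- L <- Z -> Q
  P4: S <- K -> J <- L -> P -> Q
Condition 1 (no descendant of S in the set): holds — descendants of S are {Q}; none are in {J}.
Condition 2 (every backdoor path blocked by {J}):
  P1: open — collider(s) J are conditioned on (or have a conditioned descendant) and no non-collider on the path is in the set.
  P2: open — collider(s) J are conditioned on (or have a conditioned descendant) and no non-collider on the path is in the set.
  P3: open — collider(s) J are conditioned on (or have a conditioned descendant) and no non-collider on the path is in the set.
  P4: open — collider(s) J are conditioned on (or have a conditioned descendant) and no non-collider on the path is in the set.
{J} does not satisfy the backdoor criterion.

No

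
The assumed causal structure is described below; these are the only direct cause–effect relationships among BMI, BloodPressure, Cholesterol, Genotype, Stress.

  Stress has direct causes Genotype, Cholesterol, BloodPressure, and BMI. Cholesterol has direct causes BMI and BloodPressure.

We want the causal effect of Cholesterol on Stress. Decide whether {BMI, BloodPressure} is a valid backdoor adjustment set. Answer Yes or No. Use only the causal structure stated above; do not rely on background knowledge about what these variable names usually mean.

Backdoor paths from Cholesterol to Stress (paths whose first edge points into Cholesterol):
  P1: Cholesterol <- BloodPressure -> Stress
  P2: Cholesterol <- BMI -> Stress
Condition 1 (no descendant of Cholesterol in the set): holds — descendants of Cholesterol are {Stress}; none are in {BMI, BloodPressure}.
Condition 2 (every backdoor path blocked by {BMI, BloodPressure}):
  P1: blocked at fork node BloodPressure ∈ conditioning set.
  P2: blocked at fork node BMI ∈ conditioning set.
{BMI, BloodPressure} satisfies the backdoor criterion.

Yes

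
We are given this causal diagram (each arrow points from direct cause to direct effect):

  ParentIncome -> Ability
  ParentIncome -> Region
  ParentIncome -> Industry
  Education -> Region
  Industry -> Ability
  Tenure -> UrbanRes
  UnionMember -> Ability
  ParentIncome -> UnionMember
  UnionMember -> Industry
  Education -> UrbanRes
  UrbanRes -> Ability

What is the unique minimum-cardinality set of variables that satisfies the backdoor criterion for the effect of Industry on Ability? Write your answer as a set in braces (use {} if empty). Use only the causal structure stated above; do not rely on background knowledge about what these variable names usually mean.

{ParentIncome, UnionMember}

Variables eligible for adjustment (non-descendants of Industry, excluding Industry and Ability): {Education, ParentIncome, Region, Tenure, UnionMember, UrbanRes}.
Backdoor paths from Industry to Ability:
  P1: Industry <- ParentIncome -> UnionMember -> Ability
  P2: Industry <- ParentIncome -> Region <- Education -> UrbanRes -> Ability
  P3: Industry <- ParentIncome -> Ability
  P4: Industry <- UnionMember <- ParentIncome -> Region <- Education -> UrbanRes -> Ability
  P5: Industry <- UnionMember <- ParentIncome -> Ability
  P6: Industry <- UnionMember -> Ability
The empty set is not sufficient: P1 (Industry <- ParentIncome -> UnionMember -> Ability) has no collider blocking it and no conditioned non-collider, so it is open.
Try {ParentIncome, UnionMember}:
  P1: blocked at fork node ParentIncome ∈ conditioning set.
  P2: blocked at fork node ParentIncome ∈ conditioning set.
  P3: blocked at fork node ParentIncome ∈ conditioning set.
  P4: blocked at chain node UnionMember ∈ conditioning set.
  P5: blocked at chain node UnionMember ∈ conditioning set.
  P6: blocked at fork node UnionMember ∈ conditioning set.
{ParentIncome, UnionMember} contains no descendant of Industry and blocks every backdoor path.
Every element of {ParentIncome, UnionMember} is needed (dropping ParentIncome leaves P3 open; dropping UnionMember leaves P6 open), so no proper subset is valid.
Among all size-2 subsets of the eligible variables, only {ParentIncome, UnionMember} blocks every backdoor path, so it is the unique smallest valid adjustment set.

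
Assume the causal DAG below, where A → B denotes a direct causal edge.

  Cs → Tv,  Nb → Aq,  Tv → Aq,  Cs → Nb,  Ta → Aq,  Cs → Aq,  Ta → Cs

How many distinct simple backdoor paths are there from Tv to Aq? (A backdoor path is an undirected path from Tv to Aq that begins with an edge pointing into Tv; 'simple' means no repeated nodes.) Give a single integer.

3

A backdoor path from Tv to Aq is any simple undirected path whose first edge points into Tv (i.e. leaves Tv via a parent).
Parents of Tv: {Cs}.
Enumerating:
  P1: Tv <- Cs <- Ta -> Aq
  P2: Tv <- Cs -> Nb -> Aq
  P3: Tv <- Cs -> Aq
That exhausts the simple backdoor paths. Count: 3.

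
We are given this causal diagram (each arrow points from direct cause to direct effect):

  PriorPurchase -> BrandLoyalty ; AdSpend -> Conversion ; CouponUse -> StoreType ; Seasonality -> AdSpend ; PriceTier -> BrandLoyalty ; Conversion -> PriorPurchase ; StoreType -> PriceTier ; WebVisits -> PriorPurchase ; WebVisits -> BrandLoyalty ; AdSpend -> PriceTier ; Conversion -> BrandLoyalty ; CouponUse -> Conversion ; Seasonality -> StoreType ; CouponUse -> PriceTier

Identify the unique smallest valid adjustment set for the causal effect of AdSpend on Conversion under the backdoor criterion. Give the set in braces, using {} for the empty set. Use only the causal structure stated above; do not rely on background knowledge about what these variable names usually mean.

Variables eligible for adjustment (non-descendants of AdSpend, excluding AdSpend and Conversion): {CouponUse, Seasonality, StoreType, WebVisits}.
Backdoor paths from AdSpend to Conversion:
  P1: AdSpend <- Seasonality -> StoreType <- CouponUse -> PriceTier -> BrandLoyalty <- WebVisits -> PriorPurchase <- Conversion
  P2: AdSpend <- Seasonality -> StoreType <- CouponUse -> PriceTier -> BrandLoyalty <- Conversion
  P3: AdSpend <- Seasonality -> StoreType <- CouponUse -> PriceTier -> BrandLoyalty <- PriorPurchase <- Conversion
  P4: AdSpend <- Seasonality -> StoreType <- CouponUse -> Conversion
  P5: AdSpend <- Seasonality -> StoreType -> PriceTier <- CouponUse -> Conversion
  P6: AdSpend <- Seasonality -> StoreType -> PriceTier -> BrandLoyalty <- WebVisits -> PriorPurchase <- Conversion
  P7: AdSpend <- Seasonality -> StoreType -> PriceTier -> BrandLoyalty <- Conversion
  P8: AdSpend <- Seasonality -> StoreType -> PriceTier -> BrandLoyalty <- PriorPurchase <- Conversion
Each backdoor path contains an unconditioned collider, so every path is already blocked with the empty conditioning set:
  P1: blocked at collider StoreType (neither it nor any descendant is in the conditioning set).
  P2: blocked at collider StoreType (neither it nor any descendant is in the conditioning set).
  P3: blocked at collider StoreType (neither it nor any descendant is in the conditioning set).
  P4: blocked at collider StoreType (neither it nor any descendant is in the conditioning set).
  P5: blocked at collider PriceTier (neither it nor any descendant is in the conditioning set).
  P6: blocked at collider BrandLoyalty (neither it nor any descendant is in the conditioning set).
  P7: blocked at collider BrandLoyalty (neither it nor any descendant is in the conditioning set).
  P8: blocked at collider BrandLoyalty (neither it nor any descendant is in the conditioning set).
The empty set is therefore the unique smallest valid set.

{}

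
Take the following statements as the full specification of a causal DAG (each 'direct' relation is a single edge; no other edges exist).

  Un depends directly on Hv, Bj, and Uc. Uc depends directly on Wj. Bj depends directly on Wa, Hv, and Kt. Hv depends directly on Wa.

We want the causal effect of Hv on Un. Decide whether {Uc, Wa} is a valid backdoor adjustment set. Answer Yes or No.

Backdoor paths from Hv to Un (paths whose first edge points into Hv):
  P1: Hv <- Wa -> Bj -> Un
Condition 1 (no descendant of Hv in the set): holds — descendants of Hv are {Bj, Un}; none are in {Uc, Wa}.
Condition 2 (every backdoor path blocked by {Uc, Wa}):
  P1: blocked at fork node Wa ∈ conditioning set.
{Uc, Wa} satisfies the backdoor criterion.

Yes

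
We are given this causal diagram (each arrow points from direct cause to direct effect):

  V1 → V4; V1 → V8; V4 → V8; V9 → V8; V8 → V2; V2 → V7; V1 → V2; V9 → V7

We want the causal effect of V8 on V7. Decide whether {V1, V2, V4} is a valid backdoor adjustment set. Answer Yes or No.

No

Backdoor paths from V8 to V7 (paths whose first edge points into V8):
  P1: V8 <- V1 -> V2 -> V7
  P2: V8 <- V9 -> V7
  P3: V8 <- V4 <- V1 -> V2 -> V7
Condition 1 (no descendant of V8 in the set): FAILS — V2 is a descendant of V8.
Condition 2 (every backdoor path blocked by {V1, V2, V4}):
  P1: blocked at fork node V1 ∈ conditioning set.
  P2: open — no interior node is in the conditioning set.
  P3: blocked at chain node V4 ∈ conditioning set.
{V1, V2, V4} does not satisfy the backdoor criterion.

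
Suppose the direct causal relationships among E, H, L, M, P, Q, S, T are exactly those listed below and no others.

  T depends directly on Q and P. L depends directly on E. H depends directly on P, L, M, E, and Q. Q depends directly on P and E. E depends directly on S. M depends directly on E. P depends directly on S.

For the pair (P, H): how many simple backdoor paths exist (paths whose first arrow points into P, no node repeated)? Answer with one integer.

A backdoor path from P to H is any simple undirected path whose first edge points into P (i.e. leaves P via a parent).
Parents of P: {S}.
Enumerating:
  P1: P <- S -> E -> M -> H
  P2: P <- S -> E -> L -> H
  P3: P <- S -> E -> Q -> H
  P4: P <- S -> E -> H
That exhausts the simple backdoor paths. Count: 4.

4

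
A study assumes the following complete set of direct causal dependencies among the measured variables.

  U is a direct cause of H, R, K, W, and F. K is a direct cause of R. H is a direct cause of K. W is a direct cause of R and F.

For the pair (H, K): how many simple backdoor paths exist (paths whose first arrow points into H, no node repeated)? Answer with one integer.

4

A backdoor path from H to K is any simple undirected path whose first edge points into H (i.e. leaves H via a parent).
Parents of H: {U}.
Enumerating:
  P1: H <- U -> W -> R <- K
  P2: H <- U -> K
  P3: H <- U -> F <- W -> R <- K
  P4: H <- U -> R <- K
That exhausts the simple backdoor paths. Count: 4.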